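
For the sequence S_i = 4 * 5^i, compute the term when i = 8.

S_8 = 4 * 5^8 = 4 * 390625 = 1562500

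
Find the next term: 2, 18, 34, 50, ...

Differences: 18 - 2 = 16
This is an arithmetic sequence with common difference d = 16.
Next term = 50 + 16 = 66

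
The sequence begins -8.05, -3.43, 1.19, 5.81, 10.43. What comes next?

Differences: -3.43 - -8.05 = 4.62
This is an arithmetic sequence with common difference d = 4.62.
Next term = 10.43 + 4.62 = 15.05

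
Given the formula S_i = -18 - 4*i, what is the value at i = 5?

S_5 = -18 + -4*5 = -18 + -20 = -38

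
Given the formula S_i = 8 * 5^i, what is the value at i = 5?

S_5 = 8 * 5^5 = 8 * 3125 = 25000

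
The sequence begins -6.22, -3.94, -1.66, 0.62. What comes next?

Differences: -3.94 - -6.22 = 2.28
This is an arithmetic sequence with common difference d = 2.28.
Next term = 0.62 + 2.28 = 2.9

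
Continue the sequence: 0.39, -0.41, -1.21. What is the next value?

Differences: -0.41 - 0.39 = -0.8
This is an arithmetic sequence with common difference d = -0.8.
Next term = -1.21 + -0.8 = -2.01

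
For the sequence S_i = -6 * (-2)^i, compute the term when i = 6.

S_6 = -6 * (-2)^6 = -6 * 64 = -384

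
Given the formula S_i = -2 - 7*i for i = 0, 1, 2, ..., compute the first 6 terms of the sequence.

This is an arithmetic sequence.
i=0: S_0 = -2 + -7*0 = -2
i=1: S_1 = -2 + -7*1 = -9
i=2: S_2 = -2 + -7*2 = -16
i=3: S_3 = -2 + -7*3 = -23
i=4: S_4 = -2 + -7*4 = -30
i=5: S_5 = -2 + -7*5 = -37
The first 6 terms are: [-2, -9, -16, -23, -30, -37]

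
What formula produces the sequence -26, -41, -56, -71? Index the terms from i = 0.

Check differences: -41 - -26 = -15
-56 - -41 = -15
Common difference d = -15.
First term a = -26.
Formula: S_i = -26 - 15*i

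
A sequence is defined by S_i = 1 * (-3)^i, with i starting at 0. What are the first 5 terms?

This is a geometric sequence.
i=0: S_0 = 1 * (-3)^0 = 1
i=1: S_1 = 1 * (-3)^1 = -3
i=2: S_2 = 1 * (-3)^2 = 9
i=3: S_3 = 1 * (-3)^3 = -27
i=4: S_4 = 1 * (-3)^4 = 81
The first 5 terms are: [1, -3, 9, -27, 81]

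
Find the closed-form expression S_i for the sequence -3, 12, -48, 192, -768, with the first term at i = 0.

Check ratios: 12 / -3 = -4.0
Common ratio r = -4.
First term a = -3.
Formula: S_i = -3 * (-4)^i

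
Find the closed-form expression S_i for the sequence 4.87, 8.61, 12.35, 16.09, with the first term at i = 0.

Check differences: 8.61 - 4.87 = 3.74
12.35 - 8.61 = 3.74
Common difference d = 3.74.
First term a = 4.87.
Formula: S_i = 4.87 + 3.74*i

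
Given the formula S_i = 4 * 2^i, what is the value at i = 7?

S_7 = 4 * 2^7 = 4 * 128 = 512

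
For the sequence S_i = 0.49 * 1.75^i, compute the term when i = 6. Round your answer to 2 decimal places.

S_6 = 0.49 * 1.75^6 ≈ 0.49 * 28.7229 ≈ 14.07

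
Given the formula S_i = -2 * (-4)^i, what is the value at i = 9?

S_9 = -2 * (-4)^9 = -2 * -262144 = 524288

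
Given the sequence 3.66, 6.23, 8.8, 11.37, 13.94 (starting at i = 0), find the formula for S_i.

Check differences: 6.23 - 3.66 = 2.57
8.8 - 6.23 = 2.57
Common difference d = 2.57.
First term a = 3.66.
Formula: S_i = 3.66 + 2.57*i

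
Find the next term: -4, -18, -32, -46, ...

Differences: -18 - -4 = -14
This is an arithmetic sequence with common difference d = -14.
Next term = -46 + -14 = -60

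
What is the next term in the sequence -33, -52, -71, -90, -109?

Differences: -52 - -33 = -19
This is an arithmetic sequence with common difference d = -19.
Next term = -109 + -19 = -128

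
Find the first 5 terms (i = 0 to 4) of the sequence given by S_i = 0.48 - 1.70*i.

This is an arithmetic sequence.
i=0: S_0 = 0.48 + -1.7*0 = 0.48
i=1: S_1 = 0.48 + -1.7*1 = -1.22
i=2: S_2 = 0.48 + -1.7*2 = -2.92
i=3: S_3 = 0.48 + -1.7*3 = -4.62
i=4: S_4 = 0.48 + -1.7*4 = -6.32
The first 5 terms are: [0.48, -1.22, -2.92, -4.62, -6.32]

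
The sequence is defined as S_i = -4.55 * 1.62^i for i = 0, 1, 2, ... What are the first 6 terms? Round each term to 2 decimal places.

This is a geometric sequence.
i=0: S_0 = -4.55 * 1.62^0 = -4.55
i=1: S_1 = -4.55 * 1.62^1 ≈ -7.37
i=2: S_2 = -4.55 * 1.62^2 ≈ -11.94
i=3: S_3 = -4.55 * 1.62^3 ≈ -19.34
i=4: S_4 = -4.55 * 1.62^4 ≈ -31.34
i=5: S_5 = -4.55 * 1.62^5 ≈ -50.77
The first 6 terms are: [-4.55, -7.37, -11.94, -19.34, -31.34, -50.77]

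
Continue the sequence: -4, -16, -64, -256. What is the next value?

Ratios: -16 / -4 = 4.0
This is a geometric sequence with common ratio r = 4.
Next term = -256 * 4 = -1024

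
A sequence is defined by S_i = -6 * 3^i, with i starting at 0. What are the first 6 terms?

This is a geometric sequence.
i=0: S_0 = -6 * 3^0 = -6
i=1: S_1 = -6 * 3^1 = -18
i=2: S_2 = -6 * 3^2 = -54
i=3: S_3 = -6 * 3^3 = -162
i=4: S_4 = -6 * 3^4 = -486
i=5: S_5 = -6 * 3^5 = -1458
The first 6 terms are: [-6, -18, -54, -162, -486, -1458]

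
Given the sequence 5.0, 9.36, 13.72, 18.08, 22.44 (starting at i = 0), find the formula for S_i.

Check differences: 9.36 - 5.0 = 4.36
13.72 - 9.36 = 4.36
Common difference d = 4.36.
First term a = 5.0.
Formula: S_i = 5.00 + 4.36*i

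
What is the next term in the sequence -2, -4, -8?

Ratios: -4 / -2 = 2.0
This is a geometric sequence with common ratio r = 2.
Next term = -8 * 2 = -16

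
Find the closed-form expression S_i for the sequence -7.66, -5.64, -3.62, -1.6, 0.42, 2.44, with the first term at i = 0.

Check differences: -5.64 - -7.66 = 2.02
-3.62 - -5.64 = 2.02
Common difference d = 2.02.
First term a = -7.66.
Formula: S_i = -7.66 + 2.02*i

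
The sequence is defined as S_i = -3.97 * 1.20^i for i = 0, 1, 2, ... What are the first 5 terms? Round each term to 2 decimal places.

This is a geometric sequence.
i=0: S_0 = -3.97 * 1.2^0 = -3.97
i=1: S_1 = -3.97 * 1.2^1 ≈ -4.76
i=2: S_2 = -3.97 * 1.2^2 ≈ -5.72
i=3: S_3 = -3.97 * 1.2^3 ≈ -6.86
i=4: S_4 = -3.97 * 1.2^4 ≈ -8.23
The first 5 terms are: [-3.97, -4.76, -5.72, -6.86, -8.23]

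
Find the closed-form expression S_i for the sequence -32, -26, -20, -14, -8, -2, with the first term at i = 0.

Check differences: -26 - -32 = 6
-20 - -26 = 6
Common difference d = 6.
First term a = -32.
Formula: S_i = -32 + 6*i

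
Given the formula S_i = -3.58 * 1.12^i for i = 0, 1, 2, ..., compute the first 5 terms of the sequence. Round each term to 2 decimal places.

This is a geometric sequence.
i=0: S_0 = -3.58 * 1.12^0 = -3.58
i=1: S_1 = -3.58 * 1.12^1 ≈ -4.01
i=2: S_2 = -3.58 * 1.12^2 ≈ -4.49
i=3: S_3 = -3.58 * 1.12^3 ≈ -5.03
i=4: S_4 = -3.58 * 1.12^4 ≈ -5.63
The first 5 terms are: [-3.58, -4.01, -4.49, -5.03, -5.63]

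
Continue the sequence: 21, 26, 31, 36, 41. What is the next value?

Differences: 26 - 21 = 5
This is an arithmetic sequence with common difference d = 5.
Next term = 41 + 5 = 46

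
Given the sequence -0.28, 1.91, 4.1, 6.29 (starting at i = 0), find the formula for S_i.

Check differences: 1.91 - -0.28 = 2.19
4.1 - 1.91 = 2.19
Common difference d = 2.19.
First term a = -0.28.
Formula: S_i = -0.28 + 2.19*i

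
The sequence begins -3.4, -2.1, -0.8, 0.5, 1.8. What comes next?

Differences: -2.1 - -3.4 = 1.3
This is an arithmetic sequence with common difference d = 1.3.
Next term = 1.8 + 1.3 = 3.1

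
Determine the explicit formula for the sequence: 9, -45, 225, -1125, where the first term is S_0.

Check ratios: -45 / 9 = -5.0
Common ratio r = -5.
First term a = 9.
Formula: S_i = 9 * (-5)^i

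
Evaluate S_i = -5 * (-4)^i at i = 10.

S_10 = -5 * (-4)^10 = -5 * 1048576 = -5242880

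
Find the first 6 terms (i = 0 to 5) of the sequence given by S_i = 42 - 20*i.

This is an arithmetic sequence.
i=0: S_0 = 42 + -20*0 = 42
i=1: S_1 = 42 + -20*1 = 22
i=2: S_2 = 42 + -20*2 = 2
i=3: S_3 = 42 + -20*3 = -18
i=4: S_4 = 42 + -20*4 = -38
i=5: S_5 = 42 + -20*5 = -58
The first 6 terms are: [42, 22, 2, -18, -38, -58]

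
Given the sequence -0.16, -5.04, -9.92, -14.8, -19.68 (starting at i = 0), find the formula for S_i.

Check differences: -5.04 - -0.16 = -4.88
-9.92 - -5.04 = -4.88
Common difference d = -4.88.
First term a = -0.16.
Formula: S_i = -0.16 - 4.88*i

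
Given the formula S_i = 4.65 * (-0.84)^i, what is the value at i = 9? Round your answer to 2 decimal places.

S_9 = 4.65 * (-0.84)^9 ≈ 4.65 * -0.2082 ≈ -0.97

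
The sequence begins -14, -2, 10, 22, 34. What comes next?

Differences: -2 - -14 = 12
This is an arithmetic sequence with common difference d = 12.
Next term = 34 + 12 = 46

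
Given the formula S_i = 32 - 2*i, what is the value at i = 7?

S_7 = 32 + -2*7 = 32 + -14 = 18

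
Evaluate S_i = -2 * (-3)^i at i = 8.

S_8 = -2 * (-3)^8 = -2 * 6561 = -13122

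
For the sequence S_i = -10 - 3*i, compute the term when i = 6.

S_6 = -10 + -3*6 = -10 + -18 = -28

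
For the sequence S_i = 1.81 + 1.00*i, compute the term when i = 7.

S_7 = 1.81 + 1.0*7 = 1.81 + 7.0 = 8.81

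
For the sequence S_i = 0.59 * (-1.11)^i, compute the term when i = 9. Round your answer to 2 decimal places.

S_9 = 0.59 * (-1.11)^9 ≈ 0.59 * -2.558 ≈ -1.51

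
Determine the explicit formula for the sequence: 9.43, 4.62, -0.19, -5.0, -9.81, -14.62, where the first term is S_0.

Check differences: 4.62 - 9.43 = -4.81
-0.19 - 4.62 = -4.81
Common difference d = -4.81.
First term a = 9.43.
Formula: S_i = 9.43 - 4.81*i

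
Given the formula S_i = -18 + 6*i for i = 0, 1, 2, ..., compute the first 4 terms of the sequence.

This is an arithmetic sequence.
i=0: S_0 = -18 + 6*0 = -18
i=1: S_1 = -18 + 6*1 = -12
i=2: S_2 = -18 + 6*2 = -6
i=3: S_3 = -18 + 6*3 = 0
The first 4 terms are: [-18, -12, -6, 0]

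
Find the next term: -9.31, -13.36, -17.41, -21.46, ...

Differences: -13.36 - -9.31 = -4.05
This is an arithmetic sequence with common difference d = -4.05.
Next term = -21.46 + -4.05 = -25.51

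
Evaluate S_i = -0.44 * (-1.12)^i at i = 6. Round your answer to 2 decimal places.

S_6 = -0.44 * (-1.12)^6 ≈ -0.44 * 1.9738 ≈ -0.87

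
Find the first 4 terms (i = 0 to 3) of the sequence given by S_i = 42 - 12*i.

This is an arithmetic sequence.
i=0: S_0 = 42 + -12*0 = 42
i=1: S_1 = 42 + -12*1 = 30
i=2: S_2 = 42 + -12*2 = 18
i=3: S_3 = 42 + -12*3 = 6
The first 4 terms are: [42, 30, 18, 6]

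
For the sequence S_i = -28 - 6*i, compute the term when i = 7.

S_7 = -28 + -6*7 = -28 + -42 = -70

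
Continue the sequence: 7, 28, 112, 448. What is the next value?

Ratios: 28 / 7 = 4.0
This is a geometric sequence with common ratio r = 4.
Next term = 448 * 4 = 1792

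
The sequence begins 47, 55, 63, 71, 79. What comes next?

Differences: 55 - 47 = 8
This is an arithmetic sequence with common difference d = 8.
Next term = 79 + 8 = 87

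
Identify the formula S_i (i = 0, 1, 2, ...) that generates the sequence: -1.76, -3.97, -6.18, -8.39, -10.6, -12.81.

Check differences: -3.97 - -1.76 = -2.21
-6.18 - -3.97 = -2.21
Common difference d = -2.21.
First term a = -1.76.
Formula: S_i = -1.76 - 2.21*i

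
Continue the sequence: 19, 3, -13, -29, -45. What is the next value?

Differences: 3 - 19 = -16
This is an arithmetic sequence with common difference d = -16.
Next term = -45 + -16 = -61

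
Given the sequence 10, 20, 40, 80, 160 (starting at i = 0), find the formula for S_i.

Check ratios: 20 / 10 = 2.0
Common ratio r = 2.
First term a = 10.
Formula: S_i = 10 * 2^i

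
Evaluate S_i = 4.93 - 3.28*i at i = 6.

S_6 = 4.93 + -3.28*6 = 4.93 + -19.68 = -14.75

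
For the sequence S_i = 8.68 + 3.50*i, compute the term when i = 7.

S_7 = 8.68 + 3.5*7 = 8.68 + 24.5 = 33.18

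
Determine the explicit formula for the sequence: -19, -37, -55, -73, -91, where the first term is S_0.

Check differences: -37 - -19 = -18
-55 - -37 = -18
Common difference d = -18.
First term a = -19.
Formula: S_i = -19 - 18*i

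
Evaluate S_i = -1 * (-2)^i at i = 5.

S_5 = -1 * (-2)^5 = -1 * -32 = 32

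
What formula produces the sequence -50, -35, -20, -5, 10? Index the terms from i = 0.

Check differences: -35 - -50 = 15
-20 - -35 = 15
Common difference d = 15.
First term a = -50.
Formula: S_i = -50 + 15*i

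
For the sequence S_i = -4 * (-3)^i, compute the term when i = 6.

S_6 = -4 * (-3)^6 = -4 * 729 = -2916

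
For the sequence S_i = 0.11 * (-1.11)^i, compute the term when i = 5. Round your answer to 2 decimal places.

S_5 = 0.11 * (-1.11)^5 ≈ 0.11 * -1.6851 ≈ -0.19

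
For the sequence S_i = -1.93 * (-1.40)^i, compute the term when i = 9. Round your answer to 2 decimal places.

S_9 = -1.93 * (-1.4)^9 ≈ -1.93 * -20.661 ≈ 39.88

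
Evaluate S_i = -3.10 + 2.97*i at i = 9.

S_9 = -3.1 + 2.97*9 = -3.1 + 26.73 = 23.63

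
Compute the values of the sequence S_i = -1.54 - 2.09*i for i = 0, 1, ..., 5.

This is an arithmetic sequence.
i=0: S_0 = -1.54 + -2.09*0 = -1.54
i=1: S_1 = -1.54 + -2.09*1 = -3.63
i=2: S_2 = -1.54 + -2.09*2 = -5.72
i=3: S_3 = -1.54 + -2.09*3 = -7.81
i=4: S_4 = -1.54 + -2.09*4 = -9.9
i=5: S_5 = -1.54 + -2.09*5 = -11.99
The first 6 terms are: [-1.54, -3.63, -5.72, -7.81, -9.9, -11.99]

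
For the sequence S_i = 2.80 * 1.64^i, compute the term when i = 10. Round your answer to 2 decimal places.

S_10 = 2.8 * 1.64^10 ≈ 2.8 * 140.7468 ≈ 394.09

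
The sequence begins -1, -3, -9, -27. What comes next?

Ratios: -3 / -1 = 3.0
This is a geometric sequence with common ratio r = 3.
Next term = -27 * 3 = -81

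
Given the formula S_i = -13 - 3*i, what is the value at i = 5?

S_5 = -13 + -3*5 = -13 + -15 = -28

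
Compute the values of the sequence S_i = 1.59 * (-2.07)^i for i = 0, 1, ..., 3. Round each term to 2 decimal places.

This is a geometric sequence.
i=0: S_0 = 1.59 * (-2.07)^0 = 1.59
i=1: S_1 = 1.59 * (-2.07)^1 ≈ -3.29
i=2: S_2 = 1.59 * (-2.07)^2 ≈ 6.81
i=3: S_3 = 1.59 * (-2.07)^3 ≈ -14.1
The first 4 terms are: [1.59, -3.29, 6.81, -14.1]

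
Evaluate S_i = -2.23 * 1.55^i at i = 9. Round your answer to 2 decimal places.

S_9 = -2.23 * 1.55^9 ≈ -2.23 * 51.6399 ≈ -115.16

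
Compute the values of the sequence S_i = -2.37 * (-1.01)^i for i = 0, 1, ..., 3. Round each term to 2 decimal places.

This is a geometric sequence.
i=0: S_0 = -2.37 * (-1.01)^0 = -2.37
i=1: S_1 = -2.37 * (-1.01)^1 ≈ 2.39
i=2: S_2 = -2.37 * (-1.01)^2 ≈ -2.42
i=3: S_3 = -2.37 * (-1.01)^3 ≈ 2.44
The first 4 terms are: [-2.37, 2.39, -2.42, 2.44]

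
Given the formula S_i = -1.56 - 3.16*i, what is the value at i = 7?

S_7 = -1.56 + -3.16*7 = -1.56 + -22.12 = -23.68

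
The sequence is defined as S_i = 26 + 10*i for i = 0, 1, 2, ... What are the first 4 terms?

This is an arithmetic sequence.
i=0: S_0 = 26 + 10*0 = 26
i=1: S_1 = 26 + 10*1 = 36
i=2: S_2 = 26 + 10*2 = 46
i=3: S_3 = 26 + 10*3 = 56
The first 4 terms are: [26, 36, 46, 56]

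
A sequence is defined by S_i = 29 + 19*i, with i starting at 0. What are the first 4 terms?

This is an arithmetic sequence.
i=0: S_0 = 29 + 19*0 = 29
i=1: S_1 = 29 + 19*1 = 48
i=2: S_2 = 29 + 19*2 = 67
i=3: S_3 = 29 + 19*3 = 86
The first 4 terms are: [29, 48, 67, 86]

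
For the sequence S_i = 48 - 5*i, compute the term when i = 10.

S_10 = 48 + -5*10 = 48 + -50 = -2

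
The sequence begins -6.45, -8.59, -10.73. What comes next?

Differences: -8.59 - -6.45 = -2.14
This is an arithmetic sequence with common difference d = -2.14.
Next term = -10.73 + -2.14 = -12.87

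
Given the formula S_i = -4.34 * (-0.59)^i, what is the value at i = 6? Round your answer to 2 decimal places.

S_6 = -4.34 * (-0.59)^6 ≈ -4.34 * 0.0422 ≈ -0.18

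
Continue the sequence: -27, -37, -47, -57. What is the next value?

Differences: -37 - -27 = -10
This is an arithmetic sequence with common difference d = -10.
Next term = -57 + -10 = -67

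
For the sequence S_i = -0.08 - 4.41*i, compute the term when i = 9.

S_9 = -0.08 + -4.41*9 = -0.08 + -39.69 = -39.77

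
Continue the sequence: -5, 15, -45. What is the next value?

Ratios: 15 / -5 = -3.0
This is a geometric sequence with common ratio r = -3.
Next term = -45 * -3 = 135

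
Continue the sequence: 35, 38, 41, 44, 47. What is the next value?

Differences: 38 - 35 = 3
This is an arithmetic sequence with common difference d = 3.
Next term = 47 + 3 = 50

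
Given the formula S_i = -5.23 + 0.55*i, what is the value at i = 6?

S_6 = -5.23 + 0.55*6 = -5.23 + 3.3 = -1.93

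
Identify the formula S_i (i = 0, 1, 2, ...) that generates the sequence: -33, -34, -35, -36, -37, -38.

Check differences: -34 - -33 = -1
-35 - -34 = -1
Common difference d = -1.
First term a = -33.
Formula: S_i = -33 - 1*i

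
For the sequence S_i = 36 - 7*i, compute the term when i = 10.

S_10 = 36 + -7*10 = 36 + -70 = -34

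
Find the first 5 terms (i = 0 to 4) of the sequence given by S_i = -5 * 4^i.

This is a geometric sequence.
i=0: S_0 = -5 * 4^0 = -5
i=1: S_1 = -5 * 4^1 = -20
i=2: S_2 = -5 * 4^2 = -80
i=3: S_3 = -5 * 4^3 = -320
i=4: S_4 = -5 * 4^4 = -1280
The first 5 terms are: [-5, -20, -80, -320, -1280]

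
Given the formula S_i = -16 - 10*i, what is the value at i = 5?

S_5 = -16 + -10*5 = -16 + -50 = -66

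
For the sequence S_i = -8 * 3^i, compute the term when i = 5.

S_5 = -8 * 3^5 = -8 * 243 = -1944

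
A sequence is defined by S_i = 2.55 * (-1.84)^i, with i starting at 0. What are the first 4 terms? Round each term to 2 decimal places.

This is a geometric sequence.
i=0: S_0 = 2.55 * (-1.84)^0 = 2.55
i=1: S_1 = 2.55 * (-1.84)^1 ≈ -4.69
i=2: S_2 = 2.55 * (-1.84)^2 ≈ 8.63
i=3: S_3 = 2.55 * (-1.84)^3 ≈ -15.89
The first 4 terms are: [2.55, -4.69, 8.63, -15.89]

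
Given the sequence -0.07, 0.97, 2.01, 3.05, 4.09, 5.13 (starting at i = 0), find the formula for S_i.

Check differences: 0.97 - -0.07 = 1.04
2.01 - 0.97 = 1.04
Common difference d = 1.04.
First term a = -0.07.
Formula: S_i = -0.07 + 1.04*i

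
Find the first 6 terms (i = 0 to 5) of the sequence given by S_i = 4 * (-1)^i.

This is a geometric sequence.
i=0: S_0 = 4 * (-1)^0 = 4
i=1: S_1 = 4 * (-1)^1 = -4
i=2: S_2 = 4 * (-1)^2 = 4
i=3: S_3 = 4 * (-1)^3 = -4
i=4: S_4 = 4 * (-1)^4 = 4
i=5: S_5 = 4 * (-1)^5 = -4
The first 6 terms are: [4, -4, 4, -4, 4, -4]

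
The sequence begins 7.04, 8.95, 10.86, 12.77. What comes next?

Differences: 8.95 - 7.04 = 1.91
This is an arithmetic sequence with common difference d = 1.91.
Next term = 12.77 + 1.91 = 14.68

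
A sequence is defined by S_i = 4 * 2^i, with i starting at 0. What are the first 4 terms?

This is a geometric sequence.
i=0: S_0 = 4 * 2^0 = 4
i=1: S_1 = 4 * 2^1 = 8
i=2: S_2 = 4 * 2^2 = 16
i=3: S_3 = 4 * 2^3 = 32
The first 4 terms are: [4, 8, 16, 32]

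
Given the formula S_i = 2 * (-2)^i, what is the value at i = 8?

S_8 = 2 * (-2)^8 = 2 * 256 = 512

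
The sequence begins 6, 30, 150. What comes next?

Ratios: 30 / 6 = 5.0
This is a geometric sequence with common ratio r = 5.
Next term = 150 * 5 = 750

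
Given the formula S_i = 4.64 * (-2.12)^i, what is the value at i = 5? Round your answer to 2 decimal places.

S_5 = 4.64 * (-2.12)^5 ≈ 4.64 * -42.8232 ≈ -198.7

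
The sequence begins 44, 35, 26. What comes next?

Differences: 35 - 44 = -9
This is an arithmetic sequence with common difference d = -9.
Next term = 26 + -9 = 17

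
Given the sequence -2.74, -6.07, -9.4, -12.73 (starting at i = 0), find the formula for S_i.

Check differences: -6.07 - -2.74 = -3.33
-9.4 - -6.07 = -3.33
Common difference d = -3.33.
First term a = -2.74.
Formula: S_i = -2.74 - 3.33*i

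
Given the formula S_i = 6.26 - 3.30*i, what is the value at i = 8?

S_8 = 6.26 + -3.3*8 = 6.26 + -26.4 = -20.14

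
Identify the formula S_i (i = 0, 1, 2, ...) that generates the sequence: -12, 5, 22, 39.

Check differences: 5 - -12 = 17
22 - 5 = 17
Common difference d = 17.
First term a = -12.
Formula: S_i = -12 + 17*i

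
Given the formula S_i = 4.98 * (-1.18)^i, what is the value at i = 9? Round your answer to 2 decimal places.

S_9 = 4.98 * (-1.18)^9 ≈ 4.98 * -4.4355 ≈ -22.09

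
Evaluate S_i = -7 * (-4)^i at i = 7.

S_7 = -7 * (-4)^7 = -7 * -16384 = 114688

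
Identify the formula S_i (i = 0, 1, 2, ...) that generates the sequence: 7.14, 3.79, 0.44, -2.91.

Check differences: 3.79 - 7.14 = -3.35
0.44 - 3.79 = -3.35
Common difference d = -3.35.
First term a = 7.14.
Formula: S_i = 7.14 - 3.35*i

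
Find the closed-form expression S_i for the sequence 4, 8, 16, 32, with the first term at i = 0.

Check ratios: 8 / 4 = 2.0
Common ratio r = 2.
First term a = 4.
Formula: S_i = 4 * 2^i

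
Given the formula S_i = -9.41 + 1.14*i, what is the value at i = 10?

S_10 = -9.41 + 1.14*10 = -9.41 + 11.4 = 1.99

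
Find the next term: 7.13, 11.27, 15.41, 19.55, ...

Differences: 11.27 - 7.13 = 4.14
This is an arithmetic sequence with common difference d = 4.14.
Next term = 19.55 + 4.14 = 23.69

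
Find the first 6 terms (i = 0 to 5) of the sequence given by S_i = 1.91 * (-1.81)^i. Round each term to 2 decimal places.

This is a geometric sequence.
i=0: S_0 = 1.91 * (-1.81)^0 = 1.91
i=1: S_1 = 1.91 * (-1.81)^1 ≈ -3.46
i=2: S_2 = 1.91 * (-1.81)^2 ≈ 6.26
i=3: S_3 = 1.91 * (-1.81)^3 ≈ -11.33
i=4: S_4 = 1.91 * (-1.81)^4 ≈ 20.5
i=5: S_5 = 1.91 * (-1.81)^5 ≈ -37.1
The first 6 terms are: [1.91, -3.46, 6.26, -11.33, 20.5, -37.1]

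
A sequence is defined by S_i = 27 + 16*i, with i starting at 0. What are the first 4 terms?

This is an arithmetic sequence.
i=0: S_0 = 27 + 16*0 = 27
i=1: S_1 = 27 + 16*1 = 43
i=2: S_2 = 27 + 16*2 = 59
i=3: S_3 = 27 + 16*3 = 75
The first 4 terms are: [27, 43, 59, 75]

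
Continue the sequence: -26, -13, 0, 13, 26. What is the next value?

Differences: -13 - -26 = 13
This is an arithmetic sequence with common difference d = 13.
Next term = 26 + 13 = 39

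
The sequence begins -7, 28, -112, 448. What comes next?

Ratios: 28 / -7 = -4.0
This is a geometric sequence with common ratio r = -4.
Next term = 448 * -4 = -1792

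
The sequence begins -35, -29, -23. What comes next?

Differences: -29 - -35 = 6
This is an arithmetic sequence with common difference d = 6.
Next term = -23 + 6 = -17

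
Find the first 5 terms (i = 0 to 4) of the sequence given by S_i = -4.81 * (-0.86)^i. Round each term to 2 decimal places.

This is a geometric sequence.
i=0: S_0 = -4.81 * (-0.86)^0 = -4.81
i=1: S_1 = -4.81 * (-0.86)^1 ≈ 4.14
i=2: S_2 = -4.81 * (-0.86)^2 ≈ -3.56
i=3: S_3 = -4.81 * (-0.86)^3 ≈ 3.06
i=4: S_4 = -4.81 * (-0.86)^4 ≈ -2.63
The first 5 terms are: [-4.81, 4.14, -3.56, 3.06, -2.63]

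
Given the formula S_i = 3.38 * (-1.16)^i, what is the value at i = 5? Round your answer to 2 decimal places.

S_5 = 3.38 * (-1.16)^5 ≈ 3.38 * -2.1003 ≈ -7.1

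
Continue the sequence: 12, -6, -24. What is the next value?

Differences: -6 - 12 = -18
This is an arithmetic sequence with common difference d = -18.
Next term = -24 + -18 = -42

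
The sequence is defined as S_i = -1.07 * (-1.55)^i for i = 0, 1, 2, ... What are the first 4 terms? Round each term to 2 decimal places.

This is a geometric sequence.
i=0: S_0 = -1.07 * (-1.55)^0 = -1.07
i=1: S_1 = -1.07 * (-1.55)^1 ≈ 1.66
i=2: S_2 = -1.07 * (-1.55)^2 ≈ -2.57
i=3: S_3 = -1.07 * (-1.55)^3 ≈ 3.98
The first 4 terms are: [-1.07, 1.66, -2.57, 3.98]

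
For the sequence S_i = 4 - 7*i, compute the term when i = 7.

S_7 = 4 + -7*7 = 4 + -49 = -45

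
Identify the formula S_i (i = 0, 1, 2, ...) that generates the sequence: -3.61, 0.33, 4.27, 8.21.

Check differences: 0.33 - -3.61 = 3.94
4.27 - 0.33 = 3.94
Common difference d = 3.94.
First term a = -3.61.
Formula: S_i = -3.61 + 3.94*i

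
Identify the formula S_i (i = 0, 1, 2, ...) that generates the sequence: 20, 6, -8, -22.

Check differences: 6 - 20 = -14
-8 - 6 = -14
Common difference d = -14.
First term a = 20.
Formula: S_i = 20 - 14*i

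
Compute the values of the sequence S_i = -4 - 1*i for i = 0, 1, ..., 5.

This is an arithmetic sequence.
i=0: S_0 = -4 + -1*0 = -4
i=1: S_1 = -4 + -1*1 = -5
i=2: S_2 = -4 + -1*2 = -6
i=3: S_3 = -4 + -1*3 = -7
i=4: S_4 = -4 + -1*4 = -8
i=5: S_5 = -4 + -1*5 = -9
The first 6 terms are: [-4, -5, -6, -7, -8, -9]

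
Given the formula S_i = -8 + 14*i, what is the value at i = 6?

S_6 = -8 + 14*6 = -8 + 84 = 76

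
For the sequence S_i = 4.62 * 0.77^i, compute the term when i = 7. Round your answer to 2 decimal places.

S_7 = 4.62 * 0.77^7 ≈ 4.62 * 0.1605 ≈ 0.74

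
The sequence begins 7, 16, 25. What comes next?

Differences: 16 - 7 = 9
This is an arithmetic sequence with common difference d = 9.
Next term = 25 + 9 = 34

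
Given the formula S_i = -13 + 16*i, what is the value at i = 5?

S_5 = -13 + 16*5 = -13 + 80 = 67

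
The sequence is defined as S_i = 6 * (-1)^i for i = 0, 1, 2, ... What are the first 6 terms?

This is a geometric sequence.
i=0: S_0 = 6 * (-1)^0 = 6
i=1: S_1 = 6 * (-1)^1 = -6
i=2: S_2 = 6 * (-1)^2 = 6
i=3: S_3 = 6 * (-1)^3 = -6
i=4: S_4 = 6 * (-1)^4 = 6
i=5: S_5 = 6 * (-1)^5 = -6
The first 6 terms are: [6, -6, 6, -6, 6, -6]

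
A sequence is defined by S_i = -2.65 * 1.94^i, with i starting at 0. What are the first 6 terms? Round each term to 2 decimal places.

This is a geometric sequence.
i=0: S_0 = -2.65 * 1.94^0 = -2.65
i=1: S_1 = -2.65 * 1.94^1 ≈ -5.14
i=2: S_2 = -2.65 * 1.94^2 ≈ -9.97
i=3: S_3 = -2.65 * 1.94^3 ≈ -19.35
i=4: S_4 = -2.65 * 1.94^4 ≈ -37.54
i=5: S_5 = -2.65 * 1.94^5 ≈ -72.82
The first 6 terms are: [-2.65, -5.14, -9.97, -19.35, -37.54, -72.82]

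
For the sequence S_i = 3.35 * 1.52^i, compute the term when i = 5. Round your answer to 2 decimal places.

S_5 = 3.35 * 1.52^5 ≈ 3.35 * 8.1137 ≈ 27.18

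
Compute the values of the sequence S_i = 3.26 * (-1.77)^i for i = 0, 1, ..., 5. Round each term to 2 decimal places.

This is a geometric sequence.
i=0: S_0 = 3.26 * (-1.77)^0 = 3.26
i=1: S_1 = 3.26 * (-1.77)^1 ≈ -5.77
i=2: S_2 = 3.26 * (-1.77)^2 ≈ 10.21
i=3: S_3 = 3.26 * (-1.77)^3 ≈ -18.08
i=4: S_4 = 3.26 * (-1.77)^4 ≈ 32.0
i=5: S_5 = 3.26 * (-1.77)^5 ≈ -56.63
The first 6 terms are: [3.26, -5.77, 10.21, -18.08, 32.0, -56.63]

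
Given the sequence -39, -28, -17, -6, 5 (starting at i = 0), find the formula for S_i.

Check differences: -28 - -39 = 11
-17 - -28 = 11
Common difference d = 11.
First term a = -39.
Formula: S_i = -39 + 11*i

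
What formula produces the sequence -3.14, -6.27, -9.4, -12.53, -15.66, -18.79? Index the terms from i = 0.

Check differences: -6.27 - -3.14 = -3.13
-9.4 - -6.27 = -3.13
Common difference d = -3.13.
First term a = -3.14.
Formula: S_i = -3.14 - 3.13*i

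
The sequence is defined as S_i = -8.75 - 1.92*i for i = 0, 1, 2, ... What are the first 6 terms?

This is an arithmetic sequence.
i=0: S_0 = -8.75 + -1.92*0 = -8.75
i=1: S_1 = -8.75 + -1.92*1 = -10.67
i=2: S_2 = -8.75 + -1.92*2 = -12.59
i=3: S_3 = -8.75 + -1.92*3 = -14.51
i=4: S_4 = -8.75 + -1.92*4 = -16.43
i=5: S_5 = -8.75 + -1.92*5 = -18.35
The first 6 terms are: [-8.75, -10.67, -12.59, -14.51, -16.43, -18.35]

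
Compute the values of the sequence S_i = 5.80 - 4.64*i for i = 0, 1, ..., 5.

This is an arithmetic sequence.
i=0: S_0 = 5.8 + -4.64*0 = 5.8
i=1: S_1 = 5.8 + -4.64*1 = 1.16
i=2: S_2 = 5.8 + -4.64*2 = -3.48
i=3: S_3 = 5.8 + -4.64*3 = -8.12
i=4: S_4 = 5.8 + -4.64*4 = -12.76
i=5: S_5 = 5.8 + -4.64*5 = -17.4
The first 6 terms are: [5.8, 1.16, -3.48, -8.12, -12.76, -17.4]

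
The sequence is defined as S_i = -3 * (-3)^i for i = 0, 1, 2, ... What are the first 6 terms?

This is a geometric sequence.
i=0: S_0 = -3 * (-3)^0 = -3
i=1: S_1 = -3 * (-3)^1 = 9
i=2: S_2 = -3 * (-3)^2 = -27
i=3: S_3 = -3 * (-3)^3 = 81
i=4: S_4 = -3 * (-3)^4 = -243
i=5: S_5 = -3 * (-3)^5 = 729
The first 6 terms are: [-3, 9, -27, 81, -243, 729]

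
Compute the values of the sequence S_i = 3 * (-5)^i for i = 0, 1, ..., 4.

This is a geometric sequence.
i=0: S_0 = 3 * (-5)^0 = 3
i=1: S_1 = 3 * (-5)^1 = -15
i=2: S_2 = 3 * (-5)^2 = 75
i=3: S_3 = 3 * (-5)^3 = -375
i=4: S_4 = 3 * (-5)^4 = 1875
The first 5 terms are: [3, -15, 75, -375, 1875]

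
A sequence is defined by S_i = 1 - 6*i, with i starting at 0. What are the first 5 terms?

This is an arithmetic sequence.
i=0: S_0 = 1 + -6*0 = 1
i=1: S_1 = 1 + -6*1 = -5
i=2: S_2 = 1 + -6*2 = -11
i=3: S_3 = 1 + -6*3 = -17
i=4: S_4 = 1 + -6*4 = -23
The first 5 terms are: [1, -5, -11, -17, -23]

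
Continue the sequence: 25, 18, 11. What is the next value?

Differences: 18 - 25 = -7
This is an arithmetic sequence with common difference d = -7.
Next term = 11 + -7 = 4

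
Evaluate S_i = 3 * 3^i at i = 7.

S_7 = 3 * 3^7 = 3 * 2187 = 6561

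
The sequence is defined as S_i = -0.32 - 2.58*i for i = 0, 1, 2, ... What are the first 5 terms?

This is an arithmetic sequence.
i=0: S_0 = -0.32 + -2.58*0 = -0.32
i=1: S_1 = -0.32 + -2.58*1 = -2.9
i=2: S_2 = -0.32 + -2.58*2 = -5.48
i=3: S_3 = -0.32 + -2.58*3 = -8.06
i=4: S_4 = -0.32 + -2.58*4 = -10.64
The first 5 terms are: [-0.32, -2.9, -5.48, -8.06, -10.64]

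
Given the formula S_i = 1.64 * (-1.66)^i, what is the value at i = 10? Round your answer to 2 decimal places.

S_10 = 1.64 * (-1.66)^10 ≈ 1.64 * 158.8843 ≈ 260.57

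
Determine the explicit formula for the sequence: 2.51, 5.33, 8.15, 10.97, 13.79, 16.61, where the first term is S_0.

Check differences: 5.33 - 2.51 = 2.82
8.15 - 5.33 = 2.82
Common difference d = 2.82.
First term a = 2.51.
Formula: S_i = 2.51 + 2.82*i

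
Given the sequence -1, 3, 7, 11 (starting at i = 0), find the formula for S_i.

Check differences: 3 - -1 = 4
7 - 3 = 4
Common difference d = 4.
First term a = -1.
Formula: S_i = -1 + 4*i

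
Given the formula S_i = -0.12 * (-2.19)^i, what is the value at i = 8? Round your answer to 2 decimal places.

S_8 = -0.12 * (-2.19)^8 ≈ -0.12 * 529.1185 ≈ -63.49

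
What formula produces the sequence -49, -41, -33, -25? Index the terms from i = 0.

Check differences: -41 - -49 = 8
-33 - -41 = 8
Common difference d = 8.
First term a = -49.
Formula: S_i = -49 + 8*i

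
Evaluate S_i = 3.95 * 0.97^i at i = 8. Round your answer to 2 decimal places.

S_8 = 3.95 * 0.97^8 ≈ 3.95 * 0.7837 ≈ 3.1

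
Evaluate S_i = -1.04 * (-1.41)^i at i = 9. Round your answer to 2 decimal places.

S_9 = -1.04 * (-1.41)^9 ≈ -1.04 * -22.0278 ≈ 22.91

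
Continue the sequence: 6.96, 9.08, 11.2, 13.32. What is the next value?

Differences: 9.08 - 6.96 = 2.12
This is an arithmetic sequence with common difference d = 2.12.
Next term = 13.32 + 2.12 = 15.44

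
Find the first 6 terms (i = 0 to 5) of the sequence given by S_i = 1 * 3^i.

This is a geometric sequence.
i=0: S_0 = 1 * 3^0 = 1
i=1: S_1 = 1 * 3^1 = 3
i=2: S_2 = 1 * 3^2 = 9
i=3: S_3 = 1 * 3^3 = 27
i=4: S_4 = 1 * 3^4 = 81
i=5: S_5 = 1 * 3^5 = 243
The first 6 terms are: [1, 3, 9, 27, 81, 243]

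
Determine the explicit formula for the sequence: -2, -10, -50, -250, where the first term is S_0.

Check ratios: -10 / -2 = 5.0
Common ratio r = 5.
First term a = -2.
Formula: S_i = -2 * 5^i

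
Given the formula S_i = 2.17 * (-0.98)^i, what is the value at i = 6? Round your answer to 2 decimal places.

S_6 = 2.17 * (-0.98)^6 ≈ 2.17 * 0.8858 ≈ 1.92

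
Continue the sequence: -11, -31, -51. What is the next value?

Differences: -31 - -11 = -20
This is an arithmetic sequence with common difference d = -20.
Next term = -51 + -20 = -71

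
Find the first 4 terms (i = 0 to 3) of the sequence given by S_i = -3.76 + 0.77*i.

This is an arithmetic sequence.
i=0: S_0 = -3.76 + 0.77*0 = -3.76
i=1: S_1 = -3.76 + 0.77*1 = -2.99
i=2: S_2 = -3.76 + 0.77*2 = -2.22
i=3: S_3 = -3.76 + 0.77*3 = -1.45
The first 4 terms are: [-3.76, -2.99, -2.22, -1.45]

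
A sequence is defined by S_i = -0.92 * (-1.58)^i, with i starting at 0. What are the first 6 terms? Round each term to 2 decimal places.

This is a geometric sequence.
i=0: S_0 = -0.92 * (-1.58)^0 = -0.92
i=1: S_1 = -0.92 * (-1.58)^1 ≈ 1.45
i=2: S_2 = -0.92 * (-1.58)^2 ≈ -2.3
i=3: S_3 = -0.92 * (-1.58)^3 ≈ 3.63
i=4: S_4 = -0.92 * (-1.58)^4 ≈ -5.73
i=5: S_5 = -0.92 * (-1.58)^5 ≈ 9.06
The first 6 terms are: [-0.92, 1.45, -2.3, 3.63, -5.73, 9.06]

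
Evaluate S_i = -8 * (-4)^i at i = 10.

S_10 = -8 * (-4)^10 = -8 * 1048576 = -8388608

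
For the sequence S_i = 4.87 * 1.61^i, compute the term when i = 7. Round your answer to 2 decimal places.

S_7 = 4.87 * 1.61^7 ≈ 4.87 * 28.0402 ≈ 136.56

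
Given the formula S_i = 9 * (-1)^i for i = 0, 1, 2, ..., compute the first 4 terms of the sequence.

This is a geometric sequence.
i=0: S_0 = 9 * (-1)^0 = 9
i=1: S_1 = 9 * (-1)^1 = -9
i=2: S_2 = 9 * (-1)^2 = 9
i=3: S_3 = 9 * (-1)^3 = -9
The first 4 terms are: [9, -9, 9, -9]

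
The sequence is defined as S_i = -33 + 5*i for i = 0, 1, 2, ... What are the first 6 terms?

This is an arithmetic sequence.
i=0: S_0 = -33 + 5*0 = -33
i=1: S_1 = -33 + 5*1 = -28
i=2: S_2 = -33 + 5*2 = -23
i=3: S_3 = -33 + 5*3 = -18
i=4: S_4 = -33 + 5*4 = -13
i=5: S_5 = -33 + 5*5 = -8
The first 6 terms are: [-33, -28, -23, -18, -13, -8]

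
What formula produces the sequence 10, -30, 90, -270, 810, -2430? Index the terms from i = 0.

Check ratios: -30 / 10 = -3.0
Common ratio r = -3.
First term a = 10.
Formula: S_i = 10 * (-3)^i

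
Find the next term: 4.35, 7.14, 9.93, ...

Differences: 7.14 - 4.35 = 2.79
This is an arithmetic sequence with common difference d = 2.79.
Next term = 9.93 + 2.79 = 12.72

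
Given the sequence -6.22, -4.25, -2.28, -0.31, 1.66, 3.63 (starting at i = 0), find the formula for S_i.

Check differences: -4.25 - -6.22 = 1.97
-2.28 - -4.25 = 1.97
Common difference d = 1.97.
First term a = -6.22.
Formula: S_i = -6.22 + 1.97*i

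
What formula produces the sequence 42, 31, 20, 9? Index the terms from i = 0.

Check differences: 31 - 42 = -11
20 - 31 = -11
Common difference d = -11.
First term a = 42.
Formula: S_i = 42 - 11*i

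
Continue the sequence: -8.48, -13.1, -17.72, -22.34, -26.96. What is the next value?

Differences: -13.1 - -8.48 = -4.62
This is an arithmetic sequence with common difference d = -4.62.
Next term = -26.96 + -4.62 = -31.58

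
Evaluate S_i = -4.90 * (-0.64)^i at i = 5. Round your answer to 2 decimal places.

S_5 = -4.9 * (-0.64)^5 ≈ -4.9 * -0.1074 ≈ 0.53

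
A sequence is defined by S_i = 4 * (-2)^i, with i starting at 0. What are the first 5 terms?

This is a geometric sequence.
i=0: S_0 = 4 * (-2)^0 = 4
i=1: S_1 = 4 * (-2)^1 = -8
i=2: S_2 = 4 * (-2)^2 = 16
i=3: S_3 = 4 * (-2)^3 = -32
i=4: S_4 = 4 * (-2)^4 = 64
The first 5 terms are: [4, -8, 16, -32, 64]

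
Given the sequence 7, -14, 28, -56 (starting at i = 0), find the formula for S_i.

Check ratios: -14 / 7 = -2.0
Common ratio r = -2.
First term a = 7.
Formula: S_i = 7 * (-2)^i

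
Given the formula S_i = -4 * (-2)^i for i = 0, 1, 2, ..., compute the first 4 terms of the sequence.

This is a geometric sequence.
i=0: S_0 = -4 * (-2)^0 = -4
i=1: S_1 = -4 * (-2)^1 = 8
i=2: S_2 = -4 * (-2)^2 = -16
i=3: S_3 = -4 * (-2)^3 = 32
The first 4 terms are: [-4, 8, -16, 32]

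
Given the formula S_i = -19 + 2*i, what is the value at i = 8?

S_8 = -19 + 2*8 = -19 + 16 = -3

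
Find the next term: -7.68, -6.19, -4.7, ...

Differences: -6.19 - -7.68 = 1.49
This is an arithmetic sequence with common difference d = 1.49.
Next term = -4.7 + 1.49 = -3.21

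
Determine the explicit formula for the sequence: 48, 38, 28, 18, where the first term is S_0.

Check differences: 38 - 48 = -10
28 - 38 = -10
Common difference d = -10.
First term a = 48.
Formula: S_i = 48 - 10*i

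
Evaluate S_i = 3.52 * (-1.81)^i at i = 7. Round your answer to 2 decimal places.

S_7 = 3.52 * (-1.81)^7 ≈ 3.52 * -63.6429 ≈ -224.02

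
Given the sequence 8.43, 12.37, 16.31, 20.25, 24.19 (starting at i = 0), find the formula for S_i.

Check differences: 12.37 - 8.43 = 3.94
16.31 - 12.37 = 3.94
Common difference d = 3.94.
First term a = 8.43.
Formula: S_i = 8.43 + 3.94*i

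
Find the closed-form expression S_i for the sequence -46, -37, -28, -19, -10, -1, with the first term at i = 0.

Check differences: -37 - -46 = 9
-28 - -37 = 9
Common difference d = 9.
First term a = -46.
Formula: S_i = -46 + 9*i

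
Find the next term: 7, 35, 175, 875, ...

Ratios: 35 / 7 = 5.0
This is a geometric sequence with common ratio r = 5.
Next term = 875 * 5 = 4375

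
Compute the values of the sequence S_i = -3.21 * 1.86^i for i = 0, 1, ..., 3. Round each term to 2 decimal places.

This is a geometric sequence.
i=0: S_0 = -3.21 * 1.86^0 = -3.21
i=1: S_1 = -3.21 * 1.86^1 ≈ -5.97
i=2: S_2 = -3.21 * 1.86^2 ≈ -11.11
i=3: S_3 = -3.21 * 1.86^3 ≈ -20.66
The first 4 terms are: [-3.21, -5.97, -11.11, -20.66]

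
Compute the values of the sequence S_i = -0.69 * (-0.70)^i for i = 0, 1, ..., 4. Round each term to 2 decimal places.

This is a geometric sequence.
i=0: S_0 = -0.69 * (-0.7)^0 = -0.69
i=1: S_1 = -0.69 * (-0.7)^1 ≈ 0.48
i=2: S_2 = -0.69 * (-0.7)^2 ≈ -0.34
i=3: S_3 = -0.69 * (-0.7)^3 ≈ 0.24
i=4: S_4 = -0.69 * (-0.7)^4 ≈ -0.17
The first 5 terms are: [-0.69, 0.48, -0.34, 0.24, -0.17]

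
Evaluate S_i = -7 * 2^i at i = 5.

S_5 = -7 * 2^5 = -7 * 32 = -224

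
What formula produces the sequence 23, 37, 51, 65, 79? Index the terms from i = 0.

Check differences: 37 - 23 = 14
51 - 37 = 14
Common difference d = 14.
First term a = 23.
Formula: S_i = 23 + 14*i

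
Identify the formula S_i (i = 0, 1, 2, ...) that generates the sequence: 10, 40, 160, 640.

Check ratios: 40 / 10 = 4.0
Common ratio r = 4.
First term a = 10.
Formula: S_i = 10 * 4^i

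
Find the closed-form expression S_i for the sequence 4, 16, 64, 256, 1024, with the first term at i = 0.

Check ratios: 16 / 4 = 4.0
Common ratio r = 4.
First term a = 4.
Formula: S_i = 4 * 4^i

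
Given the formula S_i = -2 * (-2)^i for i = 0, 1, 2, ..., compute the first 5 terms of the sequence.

This is a geometric sequence.
i=0: S_0 = -2 * (-2)^0 = -2
i=1: S_1 = -2 * (-2)^1 = 4
i=2: S_2 = -2 * (-2)^2 = -8
i=3: S_3 = -2 * (-2)^3 = 16
i=4: S_4 = -2 * (-2)^4 = -32
The first 5 terms are: [-2, 4, -8, 16, -32]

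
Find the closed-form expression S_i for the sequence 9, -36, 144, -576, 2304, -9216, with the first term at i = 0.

Check ratios: -36 / 9 = -4.0
Common ratio r = -4.
First term a = 9.
Formula: S_i = 9 * (-4)^i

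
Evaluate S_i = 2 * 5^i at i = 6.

S_6 = 2 * 5^6 = 2 * 15625 = 31250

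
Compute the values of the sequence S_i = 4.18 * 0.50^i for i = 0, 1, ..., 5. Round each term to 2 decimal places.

This is a geometric sequence.
i=0: S_0 = 4.18 * 0.5^0 = 4.18
i=1: S_1 = 4.18 * 0.5^1 = 2.09
i=2: S_2 = 4.18 * 0.5^2 ≈ 1.05
i=3: S_3 = 4.18 * 0.5^3 ≈ 0.52
i=4: S_4 = 4.18 * 0.5^4 ≈ 0.26
i=5: S_5 = 4.18 * 0.5^5 ≈ 0.13
The first 6 terms are: [4.18, 2.09, 1.05, 0.52, 0.26, 0.13]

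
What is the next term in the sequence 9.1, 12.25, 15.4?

Differences: 12.25 - 9.1 = 3.15
This is an arithmetic sequence with common difference d = 3.15.
Next term = 15.4 + 3.15 = 18.55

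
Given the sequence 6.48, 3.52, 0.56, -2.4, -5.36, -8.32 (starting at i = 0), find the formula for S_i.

Check differences: 3.52 - 6.48 = -2.96
0.56 - 3.52 = -2.96
Common difference d = -2.96.
First term a = 6.48.
Formula: S_i = 6.48 - 2.96*i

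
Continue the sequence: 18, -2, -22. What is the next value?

Differences: -2 - 18 = -20
This is an arithmetic sequence with common difference d = -20.
Next term = -22 + -20 = -42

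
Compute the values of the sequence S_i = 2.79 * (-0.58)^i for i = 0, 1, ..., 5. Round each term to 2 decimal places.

This is a geometric sequence.
i=0: S_0 = 2.79 * (-0.58)^0 = 2.79
i=1: S_1 = 2.79 * (-0.58)^1 ≈ -1.62
i=2: S_2 = 2.79 * (-0.58)^2 ≈ 0.94
i=3: S_3 = 2.79 * (-0.58)^3 ≈ -0.54
i=4: S_4 = 2.79 * (-0.58)^4 ≈ 0.32
i=5: S_5 = 2.79 * (-0.58)^5 ≈ -0.18
The first 6 terms are: [2.79, -1.62, 0.94, -0.54, 0.32, -0.18]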